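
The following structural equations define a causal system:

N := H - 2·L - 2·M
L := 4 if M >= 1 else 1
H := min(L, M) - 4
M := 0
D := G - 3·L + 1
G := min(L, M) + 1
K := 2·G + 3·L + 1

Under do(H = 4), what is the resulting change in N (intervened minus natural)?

The intervention breaks the incoming arrows to H: H := min(L, M) - 4 no longer applies, and H = 4.
L = 4 if M >= 1 else 1  [with M=0]  = 1
N = H - 2·L - 2·M  [with H=4, L=1, M=0]  = 2
Without intervention: L = 4 if M >= 1 else 1  [with M=0]  = 1; H = min(L, M) - 4  [with L=1, M=0]  = -4; N = H - 2·L - 2·M  [with H=-4, L=1, M=0]  = -6.
Change = 2 − (-6) = 8.

8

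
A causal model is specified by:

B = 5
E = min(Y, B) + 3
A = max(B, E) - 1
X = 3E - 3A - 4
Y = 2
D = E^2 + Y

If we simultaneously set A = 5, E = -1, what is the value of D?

3

The joint intervention fixes A = 5, E = -1, removing each variable's own equation.
D = E^2 + Y  [with E=-1, Y=2]  = 3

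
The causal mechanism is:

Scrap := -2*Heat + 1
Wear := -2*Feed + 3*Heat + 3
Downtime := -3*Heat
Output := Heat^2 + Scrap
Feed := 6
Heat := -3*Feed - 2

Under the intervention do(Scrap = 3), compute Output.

403

Intervening sets Scrap = 3 and removes its equation (Scrap := -2*Heat + 1).
Heat = -3*Feed - 2  [with Feed=6]  = -20
Output = Heat^2 + Scrap  [with Heat=-20, Scrap=3]  = 403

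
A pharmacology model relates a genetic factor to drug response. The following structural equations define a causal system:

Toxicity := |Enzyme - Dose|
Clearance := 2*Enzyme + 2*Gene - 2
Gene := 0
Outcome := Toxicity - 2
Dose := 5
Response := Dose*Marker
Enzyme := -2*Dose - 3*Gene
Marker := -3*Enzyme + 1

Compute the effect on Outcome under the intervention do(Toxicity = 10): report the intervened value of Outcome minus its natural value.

-5

Intervening sets Toxicity = 10 and removes its equation (Toxicity := |Enzyme - Dose|).
Outcome = Toxicity - 2  [with Toxicity=10]  = 8
Without intervention: Enzyme = -2*Dose - 3*Gene  [with Dose=5, Gene=0]  = -10; Toxicity = |Enzyme - Dose|  [with Enzyme=-10, Dose=5]  = 15; Outcome = Toxicity - 2  [with Toxicity=15]  = 13.
Change = 8 − 13 = -5.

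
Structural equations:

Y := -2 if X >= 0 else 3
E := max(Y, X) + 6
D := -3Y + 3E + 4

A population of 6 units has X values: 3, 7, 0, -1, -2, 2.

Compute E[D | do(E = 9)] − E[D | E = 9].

5

The intervention sets E=9 in all 6 units regardless of X. Recomputing D per unit gives 37, 37, 37, 22, 22, 37; average 32.
Observing E=9 restricts to units where E's equation naturally yields 9: X ∈ {3, -1, -2}. In that subpopulation D = 37, 22, 22, mean 27.
Difference = 32 − 27 = 5.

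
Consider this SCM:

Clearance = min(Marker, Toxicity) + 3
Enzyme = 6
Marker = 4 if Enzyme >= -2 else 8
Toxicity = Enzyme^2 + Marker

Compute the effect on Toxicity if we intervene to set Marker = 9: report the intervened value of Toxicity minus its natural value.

5

The intervention breaks the incoming arrows to Marker: Marker = 4 if Enzyme >= -2 else 8 no longer applies, and Marker = 9.
Toxicity = Enzyme^2 + Marker  [with Enzyme=6, Marker=9]  = 45
Without intervention: Marker = 4 if Enzyme >= -2 else 8  [with Enzyme=6]  = 4; Toxicity = Enzyme^2 + Marker  [with Enzyme=6, Marker=4]  = 40.
Change = 45 − 40 = 5.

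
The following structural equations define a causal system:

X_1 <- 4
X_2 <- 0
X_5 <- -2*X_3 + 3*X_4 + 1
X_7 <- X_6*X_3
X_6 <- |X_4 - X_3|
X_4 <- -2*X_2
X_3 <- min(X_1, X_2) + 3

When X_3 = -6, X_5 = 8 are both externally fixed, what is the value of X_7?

Under do(X_3 = -6, X_5 = 8), each intervened variable's structural equation is replaced by its fixed value.
X_4 = -2*X_2  [with X_2=0]  = 0
X_6 = |X_4 - X_3|  [with X_4=0, X_3=-6]  = 6
X_7 = X_6*X_3  [with X_6=6, X_3=-6]  = -36

-36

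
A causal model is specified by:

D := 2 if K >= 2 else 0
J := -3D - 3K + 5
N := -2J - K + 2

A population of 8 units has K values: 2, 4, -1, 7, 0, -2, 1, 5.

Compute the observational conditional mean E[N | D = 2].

26.5

Conditioning on D=2 selects the 4 unit(s) with K ∈ {2, 4, 7, 5}. Their N values: 14, 24, 39, 29. Mean = 26.5.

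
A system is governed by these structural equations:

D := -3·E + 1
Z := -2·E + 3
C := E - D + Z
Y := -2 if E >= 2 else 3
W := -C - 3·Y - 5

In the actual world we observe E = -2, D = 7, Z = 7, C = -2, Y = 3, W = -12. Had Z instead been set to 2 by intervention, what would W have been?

-7

The intervention breaks the incoming arrows to Z: Z := -2·E + 3 no longer applies, and Z = 2.
D = -3·E + 1  [with E=-2]  = 7
C = E - D + Z  [with E=-2, D=7, Z=2]  = -7
Y = -2 if E >= 2 else 3  [with E=-2]  = 3
W = -C - 3·Y - 5  [with C=-7, Y=3]  = -7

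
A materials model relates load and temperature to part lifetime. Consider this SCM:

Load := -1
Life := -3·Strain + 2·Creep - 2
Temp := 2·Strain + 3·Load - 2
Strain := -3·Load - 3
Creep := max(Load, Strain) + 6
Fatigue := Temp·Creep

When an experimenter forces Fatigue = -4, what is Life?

The intervention breaks the incoming arrows to Fatigue: Fatigue := Temp·Creep no longer applies, and Fatigue = -4.
Since Life is not a descendant of the intervened variable, it is unaffected.
Strain = -3·Load - 3  [with Load=-1]  = 0
Creep = max(Load, Strain) + 6  [with Load=-1, Strain=0]  = 6
Life = -3·Strain + 2·Creep - 2  [with Strain=0, Creep=6]  = 10

10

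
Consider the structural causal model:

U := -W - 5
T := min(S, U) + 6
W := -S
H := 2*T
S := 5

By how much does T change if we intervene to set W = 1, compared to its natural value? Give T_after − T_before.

Under do(W=1), the mechanism W := -S is discarded; W is fixed at 1.
U = -W - 5  [with W=1]  = -6
T = min(S, U) + 6  [with S=5, U=-6]  = 0
Without intervention: W = -S  [with S=5]  = -5; U = -W - 5  [with W=-5]  = 0; T = min(S, U) + 6  [with S=5, U=0]  = 6.
Change = 0 − 6 = -6.

-6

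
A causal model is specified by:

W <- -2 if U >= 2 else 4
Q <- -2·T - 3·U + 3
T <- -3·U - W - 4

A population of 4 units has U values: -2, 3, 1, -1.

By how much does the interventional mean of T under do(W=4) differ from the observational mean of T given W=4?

Under do(W=4), W's equation is replaced by W=4 for every unit. Per-unit T: -2, -17, -11, -5. Mean = -8.75.
Conditioning on W=4 selects the 3 unit(s) with U ∈ {-2, 1, -1}. Their T values: -2, -11, -5. Mean = -6.
Difference = -8.75 − (-6) = -2.75.

-2.75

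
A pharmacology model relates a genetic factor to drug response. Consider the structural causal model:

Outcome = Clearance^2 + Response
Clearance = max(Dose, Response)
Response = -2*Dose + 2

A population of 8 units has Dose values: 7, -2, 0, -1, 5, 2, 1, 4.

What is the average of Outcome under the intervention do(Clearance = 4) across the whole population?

Under do(Clearance=4), Clearance's equation is replaced by Clearance=4 for every unit. Per-unit Outcome: 4, 22, 18, 20, 8, 14, 16, 10. Mean = 14.

14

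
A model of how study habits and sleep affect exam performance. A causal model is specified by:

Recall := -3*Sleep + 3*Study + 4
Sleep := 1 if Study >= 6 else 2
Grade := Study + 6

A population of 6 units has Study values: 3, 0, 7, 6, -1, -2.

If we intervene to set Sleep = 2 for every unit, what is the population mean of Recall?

4.5

Every unit gets Sleep=2 under the intervention. Recall values become 7, -2, 19, 16, -5, -8; E[Recall|do(Sleep=2)] = 4.5.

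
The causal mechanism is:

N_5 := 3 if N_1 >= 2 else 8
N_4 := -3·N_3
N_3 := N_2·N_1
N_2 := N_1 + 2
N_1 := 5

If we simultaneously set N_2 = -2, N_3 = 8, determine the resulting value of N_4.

Setting N_2 = -2, N_3 = 8 by intervention discards those variables' equations.
N_4 = -3·N_3  [with N_3=8]  = -24

-24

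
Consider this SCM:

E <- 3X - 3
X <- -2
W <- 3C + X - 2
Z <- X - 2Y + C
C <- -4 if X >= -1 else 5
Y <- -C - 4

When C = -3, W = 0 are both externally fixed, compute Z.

-3

Setting C = -3, W = 0 by intervention discards those variables' equations.
Y = -C - 4  [with C=-3]  = -1
Z = X - 2Y + C  [with X=-2, Y=-1, C=-3]  = -3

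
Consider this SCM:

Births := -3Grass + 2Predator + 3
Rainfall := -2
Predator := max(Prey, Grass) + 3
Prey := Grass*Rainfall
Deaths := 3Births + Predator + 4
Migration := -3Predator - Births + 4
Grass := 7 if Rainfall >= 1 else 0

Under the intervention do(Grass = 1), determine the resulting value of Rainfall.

Under do(Grass=1), the mechanism Grass := 7 if Rainfall >= 1 else 0 is discarded; Grass is fixed at 1.
Rainfall is not downstream of the intervention, so its value is determined by the original equations.

-2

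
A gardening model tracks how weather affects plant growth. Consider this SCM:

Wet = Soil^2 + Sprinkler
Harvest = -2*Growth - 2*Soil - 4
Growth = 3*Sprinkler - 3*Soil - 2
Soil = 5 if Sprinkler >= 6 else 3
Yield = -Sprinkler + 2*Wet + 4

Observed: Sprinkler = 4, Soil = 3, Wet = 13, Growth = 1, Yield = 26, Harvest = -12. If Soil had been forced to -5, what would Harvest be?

-44

Under do(Soil=-5), the mechanism Soil = 5 if Sprinkler >= 6 else 3 is discarded; Soil is fixed at -5.
Growth = 3*Sprinkler - 3*Soil - 2  [with Sprinkler=4, Soil=-5]  = 25
Harvest = -2*Growth - 2*Soil - 4  [with Growth=25, Soil=-5]  = -44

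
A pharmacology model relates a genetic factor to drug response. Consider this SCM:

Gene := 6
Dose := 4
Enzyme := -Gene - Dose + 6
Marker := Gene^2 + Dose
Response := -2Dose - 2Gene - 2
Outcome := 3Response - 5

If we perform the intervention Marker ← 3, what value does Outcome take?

-71

Under do(Marker=3), the mechanism Marker := Gene^2 + Dose is discarded; Marker is fixed at 3.
Since Outcome is not a descendant of the intervened variable, it is unaffected.
Response = -2Dose - 2Gene - 2  [with Dose=4, Gene=6]  = -22
Outcome = 3Response - 5  [with Response=-22]  = -71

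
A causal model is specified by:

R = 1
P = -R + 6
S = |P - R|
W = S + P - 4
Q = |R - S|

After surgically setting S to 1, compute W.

2

The intervention breaks the incoming arrows to S: S = |P - R| no longer applies, and S = 1.
P = -R + 6  [with R=1]  = 5
W = S + P - 4  [with S=1, P=5]  = 2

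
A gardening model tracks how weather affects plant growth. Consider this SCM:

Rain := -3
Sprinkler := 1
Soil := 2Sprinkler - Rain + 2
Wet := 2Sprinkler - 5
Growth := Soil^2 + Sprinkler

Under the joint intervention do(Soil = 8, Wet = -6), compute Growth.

Setting Soil = 8, Wet = -6 by intervention discards those variables' equations.
Growth = Soil^2 + Sprinkler  [with Soil=8, Sprinkler=1]  = 65

65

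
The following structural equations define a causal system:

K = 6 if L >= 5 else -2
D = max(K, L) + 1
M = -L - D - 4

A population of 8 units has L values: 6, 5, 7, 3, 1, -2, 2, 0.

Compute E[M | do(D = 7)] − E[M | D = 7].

2.75

The intervention sets D=7 in all 8 units regardless of L. Recomputing M per unit gives -17, -16, -18, -14, -12, -9, -13, -11; average -13.75.
E[M|D=7] averages over only the 2 units with D=7 (L = 6, 5): M = -17, -16, mean -16.5.
Difference = -13.75 − (-16.5) = 2.75.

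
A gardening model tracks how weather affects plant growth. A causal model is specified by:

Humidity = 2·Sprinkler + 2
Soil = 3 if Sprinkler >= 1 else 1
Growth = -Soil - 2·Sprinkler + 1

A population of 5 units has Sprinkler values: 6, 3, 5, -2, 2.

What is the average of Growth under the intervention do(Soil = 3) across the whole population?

Under do(Soil=3), Soil's equation is replaced by Soil=3 for every unit. Per-unit Growth: -14, -8, -12, 2, -6. Mean = -7.6.

-7.6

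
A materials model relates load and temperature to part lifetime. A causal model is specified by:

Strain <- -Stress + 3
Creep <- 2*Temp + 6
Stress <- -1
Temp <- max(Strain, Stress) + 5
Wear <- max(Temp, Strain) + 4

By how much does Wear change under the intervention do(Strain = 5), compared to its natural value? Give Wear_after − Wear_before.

do(Strain=5) replaces the equation Strain <- -Stress + 3 with the constant Strain = 5.
Temp = max(Strain, Stress) + 5  [with Strain=5, Stress=-1]  = 10
Wear = max(Temp, Strain) + 4  [with Temp=10, Strain=5]  = 14
Without intervention: Strain = -Stress + 3  [with Stress=-1]  = 4; Temp = max(Strain, Stress) + 5  [with Strain=4, Stress=-1]  = 9; Wear = max(Temp, Strain) + 4  [with Temp=9, Strain=4]  = 13.
Change = 14 − 13 = 1.

1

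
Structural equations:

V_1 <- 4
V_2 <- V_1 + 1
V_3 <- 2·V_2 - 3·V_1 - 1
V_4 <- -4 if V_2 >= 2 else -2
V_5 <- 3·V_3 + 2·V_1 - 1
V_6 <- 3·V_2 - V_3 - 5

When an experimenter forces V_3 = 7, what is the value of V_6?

The intervention breaks the incoming arrows to V_3: V_3 <- 2·V_2 - 3·V_1 - 1 no longer applies, and V_3 = 7.
V_2 = V_1 + 1  [with V_1=4]  = 5
V_6 = 3·V_2 - V_3 - 5  [with V_2=5, V_3=7]  = 3

3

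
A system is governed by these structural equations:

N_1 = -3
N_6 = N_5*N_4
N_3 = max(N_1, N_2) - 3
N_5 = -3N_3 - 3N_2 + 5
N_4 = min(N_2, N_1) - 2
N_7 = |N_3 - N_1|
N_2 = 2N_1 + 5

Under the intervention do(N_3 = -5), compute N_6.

The intervention breaks the incoming arrows to N_3: N_3 = max(N_1, N_2) - 3 no longer applies, and N_3 = -5.
N_2 = 2N_1 + 5  [with N_1=-3]  = -1
N_4 = min(N_2, N_1) - 2  [with N_2=-1, N_1=-3]  = -5
N_5 = -3N_3 - 3N_2 + 5  [with N_3=-5, N_2=-1]  = 23
N_6 = N_5*N_4  [with N_5=23, N_4=-5]  = -115

-115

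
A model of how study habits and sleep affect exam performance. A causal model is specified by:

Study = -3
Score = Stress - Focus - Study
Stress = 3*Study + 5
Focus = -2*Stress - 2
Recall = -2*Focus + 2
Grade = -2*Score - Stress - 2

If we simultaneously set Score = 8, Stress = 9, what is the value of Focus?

-20

Setting Score = 8, Stress = 9 by intervention discards those variables' equations.
Focus = -2*Stress - 2  [with Stress=9]  = -20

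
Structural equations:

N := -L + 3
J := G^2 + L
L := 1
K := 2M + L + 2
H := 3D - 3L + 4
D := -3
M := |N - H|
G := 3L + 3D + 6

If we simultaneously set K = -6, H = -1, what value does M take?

Setting K = -6, H = -1 by intervention discards those variables' equations.
N = -L + 3  [with L=1]  = 2
M = |N - H|  [with N=2, H=-1]  = 3

3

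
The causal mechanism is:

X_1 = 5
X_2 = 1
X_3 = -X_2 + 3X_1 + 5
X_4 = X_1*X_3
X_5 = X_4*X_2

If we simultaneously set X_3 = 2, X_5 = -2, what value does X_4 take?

10

The joint intervention fixes X_3 = 2, X_5 = -2, removing each variable's own equation.
X_4 = X_1*X_3  [with X_1=5, X_3=2]  = 10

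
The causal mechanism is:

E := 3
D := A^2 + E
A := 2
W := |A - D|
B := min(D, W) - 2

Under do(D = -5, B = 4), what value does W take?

7

The joint intervention fixes D = -5, B = 4, removing each variable's own equation.
W = |A - D|  [with A=2, D=-5]  = 7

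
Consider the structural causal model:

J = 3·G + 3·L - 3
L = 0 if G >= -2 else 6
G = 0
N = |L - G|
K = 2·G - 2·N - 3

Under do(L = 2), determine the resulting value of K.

do(L=2) replaces the equation L = 0 if G >= -2 else 6 with the constant L = 2.
N = |L - G|  [with L=2, G=0]  = 2
K = 2·G - 2·N - 3  [with G=0, N=2]  = -7

-7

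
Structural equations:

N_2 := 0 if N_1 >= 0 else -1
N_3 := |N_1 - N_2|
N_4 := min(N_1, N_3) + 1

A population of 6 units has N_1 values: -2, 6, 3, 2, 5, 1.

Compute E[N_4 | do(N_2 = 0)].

3.5

Under do(N_2=0), N_2's equation is replaced by N_2=0 for every unit. Per-unit N_4: -1, 7, 4, 3, 6, 2. Mean = 3.5.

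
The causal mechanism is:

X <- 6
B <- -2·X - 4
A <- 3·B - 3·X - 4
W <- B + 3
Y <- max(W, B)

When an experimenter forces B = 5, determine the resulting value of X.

6

Under do(B=5), the mechanism B <- -2·X - 4 is discarded; B is fixed at 5.
X is not downstream of the intervention, so its value is determined by the original equations.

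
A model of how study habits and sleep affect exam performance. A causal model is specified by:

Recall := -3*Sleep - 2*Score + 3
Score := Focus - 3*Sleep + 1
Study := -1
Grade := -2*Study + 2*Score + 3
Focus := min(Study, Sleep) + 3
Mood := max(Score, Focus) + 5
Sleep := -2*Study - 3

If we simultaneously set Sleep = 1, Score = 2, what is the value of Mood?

7

Setting Sleep = 1, Score = 2 by intervention discards those variables' equations.
Focus = min(Study, Sleep) + 3  [with Study=-1, Sleep=1]  = 2
Mood = max(Score, Focus) + 5  [with Score=2, Focus=2]  = 7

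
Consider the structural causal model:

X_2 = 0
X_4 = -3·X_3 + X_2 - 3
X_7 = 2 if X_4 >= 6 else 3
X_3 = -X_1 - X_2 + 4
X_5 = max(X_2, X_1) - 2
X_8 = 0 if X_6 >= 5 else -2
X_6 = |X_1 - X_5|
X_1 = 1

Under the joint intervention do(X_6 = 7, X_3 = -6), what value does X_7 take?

Under do(X_6 = 7, X_3 = -6), each intervened variable's structural equation is replaced by its fixed value.
X_4 = -3·X_3 + X_2 - 3  [with X_3=-6, X_2=0]  = 15
X_7 = 2 if X_4 >= 6 else 3  [with X_4=15]  = 2

2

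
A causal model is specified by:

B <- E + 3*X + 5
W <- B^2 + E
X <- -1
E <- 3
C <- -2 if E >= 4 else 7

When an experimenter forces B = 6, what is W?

39

The intervention breaks the incoming arrows to B: B <- E + 3*X + 5 no longer applies, and B = 6.
W = B^2 + E  [with B=6, E=3]  = 39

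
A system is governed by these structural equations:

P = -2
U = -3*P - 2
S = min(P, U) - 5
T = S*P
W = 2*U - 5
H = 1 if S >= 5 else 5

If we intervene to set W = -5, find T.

14

The intervention breaks the incoming arrows to W: W = 2*U - 5 no longer applies, and W = -5.
Since T is not a descendant of the intervened variable, it is unaffected.
U = -3*P - 2  [with P=-2]  = 4
S = min(P, U) - 5  [with P=-2, U=4]  = -7
T = S*P  [with S=-7, P=-2]  = 14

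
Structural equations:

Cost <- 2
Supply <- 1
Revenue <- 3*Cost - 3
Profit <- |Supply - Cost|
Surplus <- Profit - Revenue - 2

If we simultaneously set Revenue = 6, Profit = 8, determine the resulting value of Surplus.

0

Setting Revenue = 6, Profit = 8 by intervention discards those variables' equations.
Surplus = Profit - Revenue - 2  [with Profit=8, Revenue=6]  = 0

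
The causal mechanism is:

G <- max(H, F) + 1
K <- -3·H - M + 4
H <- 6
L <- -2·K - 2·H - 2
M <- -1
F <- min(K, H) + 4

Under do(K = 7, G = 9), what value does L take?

-28

Setting K = 7, G = 9 by intervention discards those variables' equations.
L = -2·K - 2·H - 2  [with K=7, H=6]  = -28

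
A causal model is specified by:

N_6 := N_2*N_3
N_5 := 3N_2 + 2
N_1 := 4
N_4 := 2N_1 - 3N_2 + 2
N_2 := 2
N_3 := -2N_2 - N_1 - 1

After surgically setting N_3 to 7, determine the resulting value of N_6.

The intervention breaks the incoming arrows to N_3: N_3 := -2N_2 - N_1 - 1 no longer applies, and N_3 = 7.
N_6 = N_2*N_3  [with N_2=2, N_3=7]  = 14

14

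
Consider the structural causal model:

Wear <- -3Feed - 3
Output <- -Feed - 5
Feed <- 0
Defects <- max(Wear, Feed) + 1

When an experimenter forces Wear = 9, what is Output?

-5

Under do(Wear=9), the mechanism Wear <- -3Feed - 3 is discarded; Wear is fixed at 9.
Since Output is not a descendant of the intervened variable, it is unaffected.
Output = -Feed - 5  [with Feed=0]  = -5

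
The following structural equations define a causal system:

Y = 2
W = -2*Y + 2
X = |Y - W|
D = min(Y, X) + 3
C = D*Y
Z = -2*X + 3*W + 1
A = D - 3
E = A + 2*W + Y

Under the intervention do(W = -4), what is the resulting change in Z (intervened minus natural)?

Under do(W=-4), the mechanism W = -2*Y + 2 is discarded; W is fixed at -4.
X = |Y - W|  [with Y=2, W=-4]  = 6
Z = -2*X + 3*W + 1  [with X=6, W=-4]  = -23
Without intervention: W = -2*Y + 2  [with Y=2]  = -2; X = |Y - W|  [with Y=2, W=-2]  = 4; Z = -2*X + 3*W + 1  [with X=4, W=-2]  = -13.
Change = -23 − (-13) = -10.

-10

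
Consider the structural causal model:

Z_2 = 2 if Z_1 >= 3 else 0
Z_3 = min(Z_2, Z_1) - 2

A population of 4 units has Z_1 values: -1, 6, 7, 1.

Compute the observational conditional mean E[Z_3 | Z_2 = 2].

E[Z_3|Z_2=2] averages over only the 2 units with Z_2=2 (Z_1 = 6, 7): Z_3 = 0, 0, mean 0.

0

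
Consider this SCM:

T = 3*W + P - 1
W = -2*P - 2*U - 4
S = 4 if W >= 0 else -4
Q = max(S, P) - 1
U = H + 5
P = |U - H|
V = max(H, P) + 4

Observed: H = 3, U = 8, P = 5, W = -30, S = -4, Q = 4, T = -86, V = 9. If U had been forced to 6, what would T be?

Under do(U=6), the mechanism U = H + 5 is discarded; U is fixed at 6.
P = |U - H|  [with U=6, H=3]  = 3
W = -2*P - 2*U - 4  [with P=3, U=6]  = -22
T = 3*W + P - 1  [with W=-22, P=3]  = -64

-64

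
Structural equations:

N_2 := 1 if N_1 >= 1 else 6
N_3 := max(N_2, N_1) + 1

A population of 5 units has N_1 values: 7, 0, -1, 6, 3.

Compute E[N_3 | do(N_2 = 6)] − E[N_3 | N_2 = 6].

Every unit gets N_2=6 under the intervention. N_3 values become 8, 7, 7, 7, 7; E[N_3|do(N_2=6)] = 7.2.
E[N_3|N_2=6] averages over only the 2 units with N_2=6 (N_1 = 0, -1): N_3 = 7, 7, mean 7.
Difference = 7.2 − 7 = 0.2.

0.2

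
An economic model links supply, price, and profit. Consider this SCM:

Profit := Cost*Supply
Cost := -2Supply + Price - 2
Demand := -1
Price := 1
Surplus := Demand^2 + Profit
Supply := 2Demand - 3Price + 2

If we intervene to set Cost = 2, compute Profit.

Intervening sets Cost = 2 and removes its equation (Cost := -2Supply + Price - 2).
Supply = 2Demand - 3Price + 2  [with Demand=-1, Price=1]  = -3
Profit = Cost*Supply  [with Cost=2, Supply=-3]  = -6

-6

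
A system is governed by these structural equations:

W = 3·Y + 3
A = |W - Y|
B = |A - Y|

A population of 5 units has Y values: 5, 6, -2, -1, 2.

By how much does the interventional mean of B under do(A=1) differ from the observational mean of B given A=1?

Every unit gets A=1 under the intervention. B values become 4, 5, 3, 2, 1; E[B|do(A=1)] = 3.
E[B|A=1] averages over only the 2 units with A=1 (Y = -2, -1): B = 3, 2, mean 2.5.
Difference = 3 − 2.5 = 0.5.

0.5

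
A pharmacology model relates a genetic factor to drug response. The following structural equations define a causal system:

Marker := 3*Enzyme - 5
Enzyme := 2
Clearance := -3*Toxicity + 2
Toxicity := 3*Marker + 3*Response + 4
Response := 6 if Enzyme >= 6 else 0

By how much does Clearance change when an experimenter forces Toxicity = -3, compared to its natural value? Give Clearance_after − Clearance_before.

30

Intervening sets Toxicity = -3 and removes its equation (Toxicity := 3*Marker + 3*Response + 4).
Clearance = -3*Toxicity + 2  [with Toxicity=-3]  = 11
Without intervention: Marker = 3*Enzyme - 5  [with Enzyme=2]  = 1; Response = 6 if Enzyme >= 6 else 0  [with Enzyme=2]  = 0; Toxicity = 3*Marker + 3*Response + 4  [with Marker=1, Response=0]  = 7; Clearance = -3*Toxicity + 2  [with Toxicity=7]  = -19.
Change = 11 − (-19) = 30.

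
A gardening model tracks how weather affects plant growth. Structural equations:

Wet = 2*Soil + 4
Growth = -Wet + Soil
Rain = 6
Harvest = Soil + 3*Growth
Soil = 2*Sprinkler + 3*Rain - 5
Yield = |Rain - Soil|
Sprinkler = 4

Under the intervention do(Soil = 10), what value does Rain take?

Under do(Soil=10), the mechanism Soil = 2*Sprinkler + 3*Rain - 5 is discarded; Soil is fixed at 10.
Rain is not downstream of the intervention, so its value is determined by the original equations.

6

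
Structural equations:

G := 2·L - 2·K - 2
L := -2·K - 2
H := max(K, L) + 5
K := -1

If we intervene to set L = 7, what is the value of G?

14

The intervention breaks the incoming arrows to L: L := -2·K - 2 no longer applies, and L = 7.
G = 2·L - 2·K - 2  [with L=7, K=-1]  = 14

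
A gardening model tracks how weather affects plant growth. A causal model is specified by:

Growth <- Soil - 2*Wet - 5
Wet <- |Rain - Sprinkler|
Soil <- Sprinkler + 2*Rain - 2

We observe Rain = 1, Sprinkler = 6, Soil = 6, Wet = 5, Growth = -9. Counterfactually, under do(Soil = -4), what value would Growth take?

-19

do(Soil=-4) replaces the equation Soil <- Sprinkler + 2*Rain - 2 with the constant Soil = -4.
Wet = |Rain - Sprinkler|  [with Rain=1, Sprinkler=6]  = 5
Growth = Soil - 2*Wet - 5  [with Soil=-4, Wet=5]  = -19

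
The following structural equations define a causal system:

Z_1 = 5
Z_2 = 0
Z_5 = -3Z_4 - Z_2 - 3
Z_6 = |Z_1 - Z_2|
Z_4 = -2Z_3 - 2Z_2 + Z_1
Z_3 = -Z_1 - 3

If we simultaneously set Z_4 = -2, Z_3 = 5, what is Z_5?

The joint intervention fixes Z_4 = -2, Z_3 = 5, removing each variable's own equation.
Z_5 = -3Z_4 - Z_2 - 3  [with Z_4=-2, Z_2=0]  = 3

3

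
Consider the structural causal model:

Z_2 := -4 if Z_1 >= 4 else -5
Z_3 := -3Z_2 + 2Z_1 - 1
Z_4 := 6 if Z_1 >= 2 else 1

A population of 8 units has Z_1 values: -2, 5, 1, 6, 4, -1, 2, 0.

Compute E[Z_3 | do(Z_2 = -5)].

17.75

do(Z_2=-5) breaks Z_2's dependence on Z_1. With Z_2=-5 fixed, Z_3 across the units is 10, 24, 16, 26, 22, 12, 18, 14, mean 17.75.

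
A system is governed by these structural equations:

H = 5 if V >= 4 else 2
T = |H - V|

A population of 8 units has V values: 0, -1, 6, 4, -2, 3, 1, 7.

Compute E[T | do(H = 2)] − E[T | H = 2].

0.55

Under do(H=2), H's equation is replaced by H=2 for every unit. Per-unit T: 2, 3, 4, 2, 4, 1, 1, 5. Mean = 2.75.
Observing H=2 restricts to units where H's equation naturally yields 2: V ∈ {0, -1, -2, 3, 1}. In that subpopulation T = 2, 3, 4, 1, 1, mean 2.2.
Difference = 2.75 − 2.2 = 0.55.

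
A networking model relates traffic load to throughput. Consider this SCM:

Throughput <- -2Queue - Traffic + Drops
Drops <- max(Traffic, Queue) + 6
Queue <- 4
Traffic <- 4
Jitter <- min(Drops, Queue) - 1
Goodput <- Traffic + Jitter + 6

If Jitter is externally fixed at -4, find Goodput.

6

Under do(Jitter=-4), the mechanism Jitter <- min(Drops, Queue) - 1 is discarded; Jitter is fixed at -4.
Goodput = Traffic + Jitter + 6  [with Traffic=4, Jitter=-4]  = 6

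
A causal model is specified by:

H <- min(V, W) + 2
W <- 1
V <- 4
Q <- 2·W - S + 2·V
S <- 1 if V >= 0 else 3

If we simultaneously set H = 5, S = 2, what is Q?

The joint intervention fixes H = 5, S = 2, removing each variable's own equation.
Q = 2·W - S + 2·V  [with W=1, S=2, V=4]  = 8

8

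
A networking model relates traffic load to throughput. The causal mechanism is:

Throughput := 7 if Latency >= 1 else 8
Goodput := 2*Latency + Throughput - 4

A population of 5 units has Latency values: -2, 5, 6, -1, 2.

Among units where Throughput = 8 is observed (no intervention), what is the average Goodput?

1

Conditioning on Throughput=8 selects the 2 unit(s) with Latency ∈ {-2, -1}. Their Goodput values: 0, 2. Mean = 1.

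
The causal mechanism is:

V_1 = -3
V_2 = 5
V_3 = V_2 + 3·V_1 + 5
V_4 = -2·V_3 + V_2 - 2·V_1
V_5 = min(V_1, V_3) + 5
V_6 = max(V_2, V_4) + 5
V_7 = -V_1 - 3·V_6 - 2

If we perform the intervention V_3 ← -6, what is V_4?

23

The intervention breaks the incoming arrows to V_3: V_3 = V_2 + 3·V_1 + 5 no longer applies, and V_3 = -6.
V_4 = -2·V_3 + V_2 - 2·V_1  [with V_3=-6, V_2=5, V_1=-3]  = 23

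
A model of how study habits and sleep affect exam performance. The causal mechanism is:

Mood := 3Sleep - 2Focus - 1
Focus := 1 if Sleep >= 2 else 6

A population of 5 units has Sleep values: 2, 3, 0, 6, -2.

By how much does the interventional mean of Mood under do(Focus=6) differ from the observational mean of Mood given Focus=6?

8.4

Every unit gets Focus=6 under the intervention. Mood values become -7, -4, -13, 5, -19; E[Mood|do(Focus=6)] = -7.6.
Observing Focus=6 restricts to units where Focus's equation naturally yields 6: Sleep ∈ {0, -2}. In that subpopulation Mood = -13, -19, mean -16.
Difference = -7.6 − (-16) = 8.4.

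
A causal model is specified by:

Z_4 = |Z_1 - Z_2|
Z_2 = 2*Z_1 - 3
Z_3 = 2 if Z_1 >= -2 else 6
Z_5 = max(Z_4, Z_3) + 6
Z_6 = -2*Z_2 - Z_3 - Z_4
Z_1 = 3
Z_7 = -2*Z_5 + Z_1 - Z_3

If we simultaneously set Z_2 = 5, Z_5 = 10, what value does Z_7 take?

The joint intervention fixes Z_2 = 5, Z_5 = 10, removing each variable's own equation.
Z_3 = 2 if Z_1 >= -2 else 6  [with Z_1=3]  = 2
Z_7 = -2*Z_5 + Z_1 - Z_3  [with Z_5=10, Z_1=3, Z_3=2]  = -19

-19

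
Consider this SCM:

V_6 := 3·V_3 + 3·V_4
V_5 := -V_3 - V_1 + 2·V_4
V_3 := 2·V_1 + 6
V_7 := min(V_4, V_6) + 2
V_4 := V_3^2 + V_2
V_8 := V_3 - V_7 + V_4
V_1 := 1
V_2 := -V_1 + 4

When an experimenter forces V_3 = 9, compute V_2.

3

Under do(V_3=9), the mechanism V_3 := 2·V_1 + 6 is discarded; V_3 is fixed at 9.
Since V_2 is not a descendant of the intervened variable, it is unaffected.
V_2 = -V_1 + 4  [with V_1=1]  = 3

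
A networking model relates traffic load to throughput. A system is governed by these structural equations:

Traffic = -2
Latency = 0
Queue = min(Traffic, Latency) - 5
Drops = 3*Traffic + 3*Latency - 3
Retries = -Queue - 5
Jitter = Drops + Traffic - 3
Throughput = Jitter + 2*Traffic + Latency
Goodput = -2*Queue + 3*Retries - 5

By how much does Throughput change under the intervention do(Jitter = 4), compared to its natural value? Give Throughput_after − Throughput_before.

Intervening sets Jitter = 4 and removes its equation (Jitter = Drops + Traffic - 3).
Throughput = Jitter + 2*Traffic + Latency  [with Jitter=4, Traffic=-2, Latency=0]  = 0
Without intervention: Drops = 3*Traffic + 3*Latency - 3  [with Traffic=-2, Latency=0]  = -9; Jitter = Drops + Traffic - 3  [with Drops=-9, Traffic=-2]  = -14; Throughput = Jitter + 2*Traffic + Latency  [with Jitter=-14, Traffic=-2, Latency=0]  = -18.
Change = 0 − (-18) = 18.

18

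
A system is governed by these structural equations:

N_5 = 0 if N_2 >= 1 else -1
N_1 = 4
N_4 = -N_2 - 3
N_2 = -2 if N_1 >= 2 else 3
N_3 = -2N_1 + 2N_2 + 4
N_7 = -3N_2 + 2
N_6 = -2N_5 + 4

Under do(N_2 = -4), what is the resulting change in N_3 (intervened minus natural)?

-4

The intervention breaks the incoming arrows to N_2: N_2 = -2 if N_1 >= 2 else 3 no longer applies, and N_2 = -4.
N_3 = -2N_1 + 2N_2 + 4  [with N_1=4, N_2=-4]  = -12
Without intervention: N_2 = -2 if N_1 >= 2 else 3  [with N_1=4]  = -2; N_3 = -2N_1 + 2N_2 + 4  [with N_1=4, N_2=-2]  = -8.
Change = -12 − (-8) = -4.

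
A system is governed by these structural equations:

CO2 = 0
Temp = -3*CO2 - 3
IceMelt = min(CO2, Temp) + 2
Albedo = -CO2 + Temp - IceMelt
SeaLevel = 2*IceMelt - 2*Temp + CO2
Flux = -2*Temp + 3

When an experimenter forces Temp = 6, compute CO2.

Under do(Temp=6), the mechanism Temp = -3*CO2 - 3 is discarded; Temp is fixed at 6.
CO2 is not downstream of the intervention, so its value is determined by the original equations.

0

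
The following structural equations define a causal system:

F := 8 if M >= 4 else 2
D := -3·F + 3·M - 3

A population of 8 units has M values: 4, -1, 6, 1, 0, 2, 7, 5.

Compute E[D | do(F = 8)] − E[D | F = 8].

-7.5

do(F=8) breaks F's dependence on M. With F=8 fixed, D across the units is -15, -30, -9, -24, -27, -21, -6, -12, mean -18.
Observing F=8 restricts to units where F's equation naturally yields 8: M ∈ {4, 6, 7, 5}. In that subpopulation D = -15, -9, -6, -12, mean -10.5.
Difference = -18 − (-10.5) = -7.5.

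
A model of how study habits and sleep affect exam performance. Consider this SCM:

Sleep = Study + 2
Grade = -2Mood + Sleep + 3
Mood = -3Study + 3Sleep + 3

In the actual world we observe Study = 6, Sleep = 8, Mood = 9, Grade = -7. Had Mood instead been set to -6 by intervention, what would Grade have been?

The intervention breaks the incoming arrows to Mood: Mood = -3Study + 3Sleep + 3 no longer applies, and Mood = -6.
Sleep = Study + 2  [with Study=6]  = 8
Grade = -2Mood + Sleep + 3  [with Mood=-6, Sleep=8]  = 23

23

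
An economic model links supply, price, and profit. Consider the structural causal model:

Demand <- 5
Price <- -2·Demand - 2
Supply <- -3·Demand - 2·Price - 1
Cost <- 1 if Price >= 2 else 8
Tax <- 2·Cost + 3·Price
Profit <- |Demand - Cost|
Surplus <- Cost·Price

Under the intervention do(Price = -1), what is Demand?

5

Under do(Price=-1), the mechanism Price <- -2·Demand - 2 is discarded; Price is fixed at -1.
Demand is not downstream of the intervention, so its value is determined by the original equations.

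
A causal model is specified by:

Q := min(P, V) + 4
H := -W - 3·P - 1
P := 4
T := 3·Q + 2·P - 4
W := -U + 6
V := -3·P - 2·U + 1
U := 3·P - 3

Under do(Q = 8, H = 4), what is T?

28

Setting Q = 8, H = 4 by intervention discards those variables' equations.
T = 3·Q + 2·P - 4  [with Q=8, P=4]  = 28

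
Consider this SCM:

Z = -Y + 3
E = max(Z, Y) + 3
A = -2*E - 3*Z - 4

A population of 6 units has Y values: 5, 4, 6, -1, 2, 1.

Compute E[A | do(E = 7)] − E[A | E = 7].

4

The intervention sets E=7 in all 6 units regardless of Y. Recomputing A per unit gives -12, -15, -9, -30, -21, -24; average -18.5.
Conditioning on E=7 selects the 2 unit(s) with Y ∈ {4, -1}. Their A values: -15, -30. Mean = -22.5.
Difference = -18.5 − (-22.5) = 4.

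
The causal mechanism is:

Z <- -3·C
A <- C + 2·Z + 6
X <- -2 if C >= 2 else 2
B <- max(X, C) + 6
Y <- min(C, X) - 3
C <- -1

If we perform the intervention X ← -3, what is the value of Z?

3

do(X=-3) replaces the equation X <- -2 if C >= 2 else 2 with the constant X = -3.
Since Z is not a descendant of the intervened variable, it is unaffected.
Z = -3·C  [with C=-1]  = 3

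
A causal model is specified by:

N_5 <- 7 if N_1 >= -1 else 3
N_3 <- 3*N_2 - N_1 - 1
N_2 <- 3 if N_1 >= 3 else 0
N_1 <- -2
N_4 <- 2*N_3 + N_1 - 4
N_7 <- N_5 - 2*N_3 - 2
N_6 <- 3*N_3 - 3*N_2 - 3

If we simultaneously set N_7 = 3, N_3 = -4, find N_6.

-15

Setting N_7 = 3, N_3 = -4 by intervention discards those variables' equations.
N_2 = 3 if N_1 >= 3 else 0  [with N_1=-2]  = 0
N_6 = 3*N_3 - 3*N_2 - 3  [with N_3=-4, N_2=0]  = -15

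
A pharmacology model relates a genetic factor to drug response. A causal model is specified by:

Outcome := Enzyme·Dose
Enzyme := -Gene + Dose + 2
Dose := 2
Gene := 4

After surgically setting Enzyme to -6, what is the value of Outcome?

The intervention breaks the incoming arrows to Enzyme: Enzyme := -Gene + Dose + 2 no longer applies, and Enzyme = -6.
Outcome = Enzyme·Dose  [with Enzyme=-6, Dose=2]  = -12

-12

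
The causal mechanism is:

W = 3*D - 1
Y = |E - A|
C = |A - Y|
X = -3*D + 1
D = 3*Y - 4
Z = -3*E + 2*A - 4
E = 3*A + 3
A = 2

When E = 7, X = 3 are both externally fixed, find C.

Under do(E = 7, X = 3), each intervened variable's structural equation is replaced by its fixed value.
Y = |E - A|  [with E=7, A=2]  = 5
C = |A - Y|  [with A=2, Y=5]  = 3

3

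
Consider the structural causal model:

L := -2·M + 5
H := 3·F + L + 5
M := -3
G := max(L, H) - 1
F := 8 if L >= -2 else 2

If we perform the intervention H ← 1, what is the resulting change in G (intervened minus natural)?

-29

Intervening sets H = 1 and removes its equation (H := 3·F + L + 5).
L = -2·M + 5  [with M=-3]  = 11
G = max(L, H) - 1  [with L=11, H=1]  = 10
Without intervention: L = -2·M + 5  [with M=-3]  = 11; F = 8 if L >= -2 else 2  [with L=11]  = 8; H = 3·F + L + 5  [with F=8, L=11]  = 40; G = max(L, H) - 1  [with L=11, H=40]  = 39.
Change = 10 − 39 = -29.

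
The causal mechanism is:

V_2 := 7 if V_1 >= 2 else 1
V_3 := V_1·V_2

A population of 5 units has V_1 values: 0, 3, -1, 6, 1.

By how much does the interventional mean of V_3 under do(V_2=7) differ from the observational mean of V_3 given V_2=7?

do(V_2=7) breaks V_2's dependence on V_1. With V_2=7 fixed, V_3 across the units is 0, 21, -7, 42, 7, mean 12.6.
Conditioning on V_2=7 selects the 2 unit(s) with V_1 ∈ {3, 6}. Their V_3 values: 21, 42. Mean = 31.5.
Difference = 12.6 − 31.5 = -18.9.

-18.9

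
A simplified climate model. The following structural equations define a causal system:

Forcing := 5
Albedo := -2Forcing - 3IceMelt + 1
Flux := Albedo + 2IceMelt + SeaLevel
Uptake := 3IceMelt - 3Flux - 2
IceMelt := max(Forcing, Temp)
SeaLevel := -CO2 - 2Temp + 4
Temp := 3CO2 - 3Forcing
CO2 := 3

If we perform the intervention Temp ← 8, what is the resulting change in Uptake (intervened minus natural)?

The intervention breaks the incoming arrows to Temp: Temp := 3CO2 - 3Forcing no longer applies, and Temp = 8.
IceMelt = max(Forcing, Temp)  [with Forcing=5, Temp=8]  = 8
Albedo = -2Forcing - 3IceMelt + 1  [with Forcing=5, IceMelt=8]  = -33
SeaLevel = -CO2 - 2Temp + 4  [with CO2=3, Temp=8]  = -15
Flux = Albedo + 2IceMelt + SeaLevel  [with Albedo=-33, IceMelt=8, SeaLevel=-15]  = -32
Uptake = 3IceMelt - 3Flux - 2  [with IceMelt=8, Flux=-32]  = 118
Without intervention: Temp = 3CO2 - 3Forcing  [with CO2=3, Forcing=5]  = -6; IceMelt = max(Forcing, Temp)  [with Forcing=5, Temp=-6]  = 5; Albedo = -2Forcing - 3IceMelt + 1  [with Forcing=5, IceMelt=5]  = -24; SeaLevel = -CO2 - 2Temp + 4  [with CO2=3, Temp=-6]  = 13; Flux = Albedo + 2IceMelt + SeaLevel  [with Albedo=-24, IceMelt=5, SeaLevel=13]  = -1; Uptake = 3IceMelt - 3Flux - 2  [with IceMelt=5, Flux=-1]  = 16.
Change = 118 − 16 = 102.

102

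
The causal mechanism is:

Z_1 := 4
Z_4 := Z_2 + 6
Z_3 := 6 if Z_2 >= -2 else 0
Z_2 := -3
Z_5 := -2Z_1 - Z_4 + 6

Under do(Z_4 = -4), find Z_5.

2

Intervening sets Z_4 = -4 and removes its equation (Z_4 := Z_2 + 6).
Z_5 = -2Z_1 - Z_4 + 6  [with Z_1=4, Z_4=-4]  = 2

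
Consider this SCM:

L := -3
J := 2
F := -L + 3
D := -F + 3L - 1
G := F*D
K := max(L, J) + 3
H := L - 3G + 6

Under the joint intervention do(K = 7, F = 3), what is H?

120

Under do(K = 7, F = 3), each intervened variable's structural equation is replaced by its fixed value.
D = -F + 3L - 1  [with F=3, L=-3]  = -13
G = F*D  [with F=3, D=-13]  = -39
H = L - 3G + 6  [with L=-3, G=-39]  = 120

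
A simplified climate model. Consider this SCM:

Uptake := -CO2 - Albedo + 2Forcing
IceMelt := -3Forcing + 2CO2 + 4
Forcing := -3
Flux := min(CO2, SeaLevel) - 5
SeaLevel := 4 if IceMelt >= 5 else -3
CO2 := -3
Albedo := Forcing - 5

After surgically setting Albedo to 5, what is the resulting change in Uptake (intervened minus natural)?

-13

The intervention breaks the incoming arrows to Albedo: Albedo := Forcing - 5 no longer applies, and Albedo = 5.
Uptake = -CO2 - Albedo + 2Forcing  [with CO2=-3, Albedo=5, Forcing=-3]  = -8
Without intervention: Albedo = Forcing - 5  [with Forcing=-3]  = -8; Uptake = -CO2 - Albedo + 2Forcing  [with CO2=-3, Albedo=-8, Forcing=-3]  = 5.
Change = -8 − 5 = -13.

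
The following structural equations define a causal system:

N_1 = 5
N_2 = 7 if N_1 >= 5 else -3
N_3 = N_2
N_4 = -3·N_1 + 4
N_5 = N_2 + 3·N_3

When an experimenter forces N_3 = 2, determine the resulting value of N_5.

13

do(N_3=2) replaces the equation N_3 = N_2 with the constant N_3 = 2.
N_2 = 7 if N_1 >= 5 else -3  [with N_1=5]  = 7
N_5 = N_2 + 3·N_3  [with N_2=7, N_3=2]  = 13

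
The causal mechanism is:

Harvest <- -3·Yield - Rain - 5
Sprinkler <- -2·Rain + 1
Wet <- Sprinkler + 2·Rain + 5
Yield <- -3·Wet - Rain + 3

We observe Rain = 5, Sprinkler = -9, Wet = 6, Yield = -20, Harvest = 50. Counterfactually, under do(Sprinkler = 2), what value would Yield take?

-53

Under do(Sprinkler=2), the mechanism Sprinkler <- -2·Rain + 1 is discarded; Sprinkler is fixed at 2.
Wet = Sprinkler + 2·Rain + 5  [with Sprinkler=2, Rain=5]  = 17
Yield = -3·Wet - Rain + 3  [with Wet=17, Rain=5]  = -53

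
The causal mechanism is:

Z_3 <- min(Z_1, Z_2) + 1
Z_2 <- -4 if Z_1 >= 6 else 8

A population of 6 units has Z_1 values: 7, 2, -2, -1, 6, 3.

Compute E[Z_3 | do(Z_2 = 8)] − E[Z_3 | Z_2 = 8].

2

The intervention sets Z_2=8 in all 6 units regardless of Z_1. Recomputing Z_3 per unit gives 8, 3, -1, 0, 7, 4; average 3.5.
E[Z_3|Z_2=8] averages over only the 4 units with Z_2=8 (Z_1 = 2, -2, -1, 3): Z_3 = 3, -1, 0, 4, mean 1.5.
Difference = 3.5 − 1.5 = 2.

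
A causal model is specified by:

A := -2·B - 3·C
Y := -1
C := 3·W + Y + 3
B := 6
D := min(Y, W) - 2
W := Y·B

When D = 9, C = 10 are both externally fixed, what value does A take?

-42

The joint intervention fixes D = 9, C = 10, removing each variable's own equation.
A = -2·B - 3·C  [with B=6, C=10]  = -42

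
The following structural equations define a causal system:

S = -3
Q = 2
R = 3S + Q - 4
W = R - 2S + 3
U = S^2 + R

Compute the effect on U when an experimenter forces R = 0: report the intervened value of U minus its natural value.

11

do(R=0) replaces the equation R = 3S + Q - 4 with the constant R = 0.
U = S^2 + R  [with S=-3, R=0]  = 9
Without intervention: R = 3S + Q - 4  [with S=-3, Q=2]  = -11; U = S^2 + R  [with S=-3, R=-11]  = -2.
Change = 9 − (-2) = 11.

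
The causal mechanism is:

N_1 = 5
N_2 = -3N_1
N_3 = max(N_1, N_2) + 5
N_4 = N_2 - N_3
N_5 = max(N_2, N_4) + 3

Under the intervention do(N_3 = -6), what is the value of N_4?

The intervention breaks the incoming arrows to N_3: N_3 = max(N_1, N_2) + 5 no longer applies, and N_3 = -6.
N_2 = -3N_1  [with N_1=5]  = -15
N_4 = N_2 - N_3  [with N_2=-15, N_3=-6]  = -9

-9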